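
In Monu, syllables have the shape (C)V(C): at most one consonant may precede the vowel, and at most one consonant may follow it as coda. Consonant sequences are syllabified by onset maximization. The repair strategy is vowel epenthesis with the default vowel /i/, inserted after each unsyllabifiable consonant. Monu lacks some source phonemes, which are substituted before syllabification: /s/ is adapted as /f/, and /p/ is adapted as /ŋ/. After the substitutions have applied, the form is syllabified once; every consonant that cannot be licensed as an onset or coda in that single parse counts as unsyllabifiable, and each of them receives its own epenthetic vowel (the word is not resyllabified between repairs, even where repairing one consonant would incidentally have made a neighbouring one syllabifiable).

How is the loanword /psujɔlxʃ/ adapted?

Substitution: /p/ → /ŋ/, /s/ → /f/, giving /ŋfujɔlxʃ/.
Syllabifying with onset maximization leaves /ŋ/, /x/, /ʃ/ stranded (at most one coda consonant is licensed; onsets are limited to one consonant).
Epenthesis after each stranded consonant: /ŋ/ → /ŋi/, /x/ → /xi/, /ʃ/ → /ʃi/.

ŋifujɔlxiʃi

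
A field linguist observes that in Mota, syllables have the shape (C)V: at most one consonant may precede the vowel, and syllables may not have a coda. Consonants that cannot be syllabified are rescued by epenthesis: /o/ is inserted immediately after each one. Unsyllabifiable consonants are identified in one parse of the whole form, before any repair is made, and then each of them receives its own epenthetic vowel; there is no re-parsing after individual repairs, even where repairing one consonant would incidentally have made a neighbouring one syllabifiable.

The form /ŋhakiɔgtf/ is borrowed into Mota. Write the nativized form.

Syllabifying with onset maximization leaves /ŋ/, /g/, /t/, /f/ stranded (no codas are permitted; onsets are limited to one consonant).
Inserting the epenthetic vowel yields /ŋ/ → /ŋo/, /g/ → /go/, /t/ → /to/, /f/ → /fo/.

ŋohakiɔgotofo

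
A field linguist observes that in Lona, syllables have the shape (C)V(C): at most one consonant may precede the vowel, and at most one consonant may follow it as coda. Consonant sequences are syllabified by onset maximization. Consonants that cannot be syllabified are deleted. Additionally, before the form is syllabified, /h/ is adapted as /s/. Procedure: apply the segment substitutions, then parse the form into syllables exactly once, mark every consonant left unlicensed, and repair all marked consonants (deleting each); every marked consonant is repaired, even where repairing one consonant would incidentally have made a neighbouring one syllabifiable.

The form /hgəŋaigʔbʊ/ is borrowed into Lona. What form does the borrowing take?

gəŋaigbʊ

Substitution: /h/ → /s/, giving /sgəŋaigʔbʊ/.
The consonants /s/, /ʔ/ cannot be parsed into a legal (C)V(C) syllable (at most one coda consonant is licensed; onsets are limited to one consonant).
Deleting the stranded consonants removes /s/, /ʔ/.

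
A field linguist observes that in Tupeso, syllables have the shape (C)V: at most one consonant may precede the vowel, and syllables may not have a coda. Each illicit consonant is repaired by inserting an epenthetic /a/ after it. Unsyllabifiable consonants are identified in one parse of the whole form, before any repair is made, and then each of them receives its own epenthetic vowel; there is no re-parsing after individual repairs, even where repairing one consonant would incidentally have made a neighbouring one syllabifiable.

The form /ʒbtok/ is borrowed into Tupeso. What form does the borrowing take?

ʒabatoka

The consonants /ʒ/, /b/, /k/ cannot be parsed into a legal (C)V syllable (no codas are permitted; onsets are limited to one consonant).
Epenthesis after each stranded consonant: /ʒ/ → /ʒa/, /b/ → /ba/, /k/ → /ka/.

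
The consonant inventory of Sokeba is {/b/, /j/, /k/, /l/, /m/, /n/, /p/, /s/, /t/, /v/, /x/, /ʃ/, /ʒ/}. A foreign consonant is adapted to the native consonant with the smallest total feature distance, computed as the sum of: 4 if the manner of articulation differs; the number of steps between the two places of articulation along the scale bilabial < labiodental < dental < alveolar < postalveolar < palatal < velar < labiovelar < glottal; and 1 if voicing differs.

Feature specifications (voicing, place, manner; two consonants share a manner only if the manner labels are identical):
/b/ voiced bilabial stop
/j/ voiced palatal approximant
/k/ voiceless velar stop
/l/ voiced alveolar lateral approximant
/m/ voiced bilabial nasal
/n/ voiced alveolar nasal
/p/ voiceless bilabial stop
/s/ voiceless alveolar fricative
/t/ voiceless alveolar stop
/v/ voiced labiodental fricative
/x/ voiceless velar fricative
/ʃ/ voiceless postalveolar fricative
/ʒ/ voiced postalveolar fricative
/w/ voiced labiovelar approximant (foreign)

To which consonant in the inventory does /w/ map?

/j/ is closest: same manner (approximant), place distance 2 (labiovelar→palatal), same voicing; total 2. Next closest is /k/ at distance 6.

j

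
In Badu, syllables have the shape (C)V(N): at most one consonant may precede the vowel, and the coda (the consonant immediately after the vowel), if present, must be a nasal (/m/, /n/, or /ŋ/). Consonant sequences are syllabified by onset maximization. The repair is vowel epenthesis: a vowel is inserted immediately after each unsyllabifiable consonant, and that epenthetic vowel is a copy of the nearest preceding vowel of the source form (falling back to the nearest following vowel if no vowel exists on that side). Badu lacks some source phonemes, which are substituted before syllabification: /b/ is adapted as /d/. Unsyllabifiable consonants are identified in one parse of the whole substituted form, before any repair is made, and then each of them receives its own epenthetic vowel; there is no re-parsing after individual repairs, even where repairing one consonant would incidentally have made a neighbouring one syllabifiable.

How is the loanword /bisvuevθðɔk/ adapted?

Substitution: /b/ → /d/, giving /disvuevθðɔk/.
The consonants /s/, /v/, /θ/, /k/ cannot be parsed into a legal (C)V(N) syllable (only a nasal (/m/, /n/, or /ŋ/) is licensed in coda position; onsets are limited to one consonant).
Inserting the epenthetic vowel yields /s/ → /si/, /v/ → /ve/, /θ/ → /θe/, /k/ → /kɔ/.

disivueveθeðɔkɔ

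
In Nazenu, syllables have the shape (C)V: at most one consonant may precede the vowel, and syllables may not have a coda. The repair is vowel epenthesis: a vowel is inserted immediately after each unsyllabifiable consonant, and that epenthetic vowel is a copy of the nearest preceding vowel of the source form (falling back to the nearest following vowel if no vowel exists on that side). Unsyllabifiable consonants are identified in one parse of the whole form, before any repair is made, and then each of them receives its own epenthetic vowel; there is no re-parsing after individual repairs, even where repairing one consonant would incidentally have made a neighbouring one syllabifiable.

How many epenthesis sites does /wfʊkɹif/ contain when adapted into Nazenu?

3

The unsyllabifiable consonants are /w/, /k/, /f/; each receives one epenthetic vowel.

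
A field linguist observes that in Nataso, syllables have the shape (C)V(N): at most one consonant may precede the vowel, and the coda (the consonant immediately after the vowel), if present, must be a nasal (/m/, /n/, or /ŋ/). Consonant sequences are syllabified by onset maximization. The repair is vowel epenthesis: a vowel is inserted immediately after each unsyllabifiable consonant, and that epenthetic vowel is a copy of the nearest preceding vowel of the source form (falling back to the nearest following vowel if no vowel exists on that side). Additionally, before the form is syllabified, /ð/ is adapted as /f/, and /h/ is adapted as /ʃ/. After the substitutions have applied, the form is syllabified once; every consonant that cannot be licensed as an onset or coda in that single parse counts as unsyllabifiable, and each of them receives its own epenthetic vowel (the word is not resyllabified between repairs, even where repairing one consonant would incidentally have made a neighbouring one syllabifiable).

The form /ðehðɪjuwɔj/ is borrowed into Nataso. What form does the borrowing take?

feʃefɪjuwɔjɔ

Substitution: /ð/ → /f/, /h/ → /ʃ/, giving /feʃfɪjuwɔj/.
Under (C)V(N), the unsyllabifiable consonants are /ʃ/, /j/ (only a nasal (/m/, /n/, or /ŋ/) is licensed in coda position; onsets are limited to one consonant).
Inserting the epenthetic vowel yields /ʃ/ → /ʃe/, /j/ → /jɔ/.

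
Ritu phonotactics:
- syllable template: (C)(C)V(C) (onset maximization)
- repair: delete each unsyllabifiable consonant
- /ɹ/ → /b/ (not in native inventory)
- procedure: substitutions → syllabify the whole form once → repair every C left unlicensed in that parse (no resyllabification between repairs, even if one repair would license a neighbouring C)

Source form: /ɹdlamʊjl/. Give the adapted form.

Substitution: /ɹ/ → /b/, giving /bdlamʊjl/.
The consonants /b/, /l/ cannot be parsed into a legal (C)(C)V(C) syllable (at most one coda consonant is licensed; onsets may contain at most 2 consonants).
Deletion applies to /b/, /l/.

dlamʊj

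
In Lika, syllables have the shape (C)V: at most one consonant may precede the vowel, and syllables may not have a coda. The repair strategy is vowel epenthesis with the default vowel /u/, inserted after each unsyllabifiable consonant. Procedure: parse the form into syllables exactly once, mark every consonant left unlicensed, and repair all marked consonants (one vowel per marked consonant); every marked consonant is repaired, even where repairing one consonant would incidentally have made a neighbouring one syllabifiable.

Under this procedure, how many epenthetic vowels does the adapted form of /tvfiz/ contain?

3

The unsyllabifiable consonants are /t/, /v/, /z/; each receives one epenthetic vowel.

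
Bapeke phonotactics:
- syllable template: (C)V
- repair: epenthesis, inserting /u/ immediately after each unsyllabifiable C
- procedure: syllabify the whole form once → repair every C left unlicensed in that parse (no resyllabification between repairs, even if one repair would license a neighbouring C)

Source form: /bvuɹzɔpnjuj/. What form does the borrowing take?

buvuɹuzɔpunujuju

Syllabifying with onset maximization leaves /b/, /ɹ/, /p/, /n/, /j/ stranded (no codas are permitted; onsets are limited to one consonant).
Inserting the epenthetic vowel yields /b/ → /bu/, /ɹ/ → /ɹu/, /p/ → /pu/, /n/ → /nu/, /j/ → /ju/.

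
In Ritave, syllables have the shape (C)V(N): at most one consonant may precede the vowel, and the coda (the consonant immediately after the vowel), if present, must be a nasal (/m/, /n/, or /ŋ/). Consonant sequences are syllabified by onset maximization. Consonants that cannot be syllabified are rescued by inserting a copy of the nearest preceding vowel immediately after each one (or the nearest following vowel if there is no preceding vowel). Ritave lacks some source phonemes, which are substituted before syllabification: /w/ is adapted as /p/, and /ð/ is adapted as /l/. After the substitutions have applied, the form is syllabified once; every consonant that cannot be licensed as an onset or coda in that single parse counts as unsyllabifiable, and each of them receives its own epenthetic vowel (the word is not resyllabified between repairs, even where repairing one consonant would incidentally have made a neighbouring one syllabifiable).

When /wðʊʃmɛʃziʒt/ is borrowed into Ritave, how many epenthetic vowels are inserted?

After substitution the input is /plʊʃmɛʃziʒt/.
The unsyllabifiable consonants are /p/, /ʃ/, /ʃ/, /ʒ/, /t/; each receives one epenthetic vowel.

5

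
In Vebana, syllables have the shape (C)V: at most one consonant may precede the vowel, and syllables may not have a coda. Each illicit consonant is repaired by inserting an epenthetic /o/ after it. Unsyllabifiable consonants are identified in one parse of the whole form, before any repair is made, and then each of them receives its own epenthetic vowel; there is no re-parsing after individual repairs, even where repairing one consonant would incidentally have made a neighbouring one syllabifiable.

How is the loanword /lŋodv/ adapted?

loŋodovo

Syllabifying with onset maximization leaves /l/, /d/, /v/ stranded (no codas are permitted; onsets are limited to one consonant).
Inserting the epenthetic vowel yields /l/ → /lo/, /d/ → /do/, /v/ → /vo/.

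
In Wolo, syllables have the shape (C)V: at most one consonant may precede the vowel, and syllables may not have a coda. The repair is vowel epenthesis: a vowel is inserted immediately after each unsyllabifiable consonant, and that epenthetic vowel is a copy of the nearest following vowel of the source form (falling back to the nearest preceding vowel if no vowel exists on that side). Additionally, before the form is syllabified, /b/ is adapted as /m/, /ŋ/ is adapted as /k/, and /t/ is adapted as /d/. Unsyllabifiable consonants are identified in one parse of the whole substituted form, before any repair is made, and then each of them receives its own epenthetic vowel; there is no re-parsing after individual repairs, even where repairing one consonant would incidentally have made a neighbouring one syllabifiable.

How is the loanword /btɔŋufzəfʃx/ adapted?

Substitution: /b/ → /m/, /t/ → /d/, /ŋ/ → /k/, giving /mdɔkufzəfʃx/.
The consonants /m/, /f/, /f/, /ʃ/, /x/ cannot be parsed into a legal (C)V syllable (no codas are permitted; onsets are limited to one consonant).
Inserting the epenthetic vowel yields /m/ → /mɔ/, /f/ → /fə/, /f/ → /fə/, /ʃ/ → /ʃə/, /x/ → /xə/.

mɔdɔkufəzəfəʃəxə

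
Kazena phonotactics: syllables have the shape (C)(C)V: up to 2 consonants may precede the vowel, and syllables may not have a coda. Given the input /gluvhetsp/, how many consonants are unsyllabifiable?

3

Under (C)(C)V, the unsyllabifiable consonants are /t/, /s/, /p/ (no codas are permitted; onsets may contain at most 2 consonants).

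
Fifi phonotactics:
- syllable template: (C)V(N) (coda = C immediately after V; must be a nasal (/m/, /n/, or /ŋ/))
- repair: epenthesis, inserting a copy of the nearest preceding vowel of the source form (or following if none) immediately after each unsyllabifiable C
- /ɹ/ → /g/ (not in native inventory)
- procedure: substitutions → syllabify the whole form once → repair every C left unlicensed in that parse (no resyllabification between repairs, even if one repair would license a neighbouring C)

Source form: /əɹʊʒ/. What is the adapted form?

Substitution: /ɹ/ → /g/, giving /əgʊʒ/.
The consonants /ʒ/ cannot be parsed into a legal (C)V(N) syllable (only a nasal (/m/, /n/, or /ŋ/) is licensed in coda position; onsets are limited to one consonant).
Each unlicensed consonant becomes the onset of a new syllable: /ʒ/ → /ʒʊ/.

əgʊʒʊ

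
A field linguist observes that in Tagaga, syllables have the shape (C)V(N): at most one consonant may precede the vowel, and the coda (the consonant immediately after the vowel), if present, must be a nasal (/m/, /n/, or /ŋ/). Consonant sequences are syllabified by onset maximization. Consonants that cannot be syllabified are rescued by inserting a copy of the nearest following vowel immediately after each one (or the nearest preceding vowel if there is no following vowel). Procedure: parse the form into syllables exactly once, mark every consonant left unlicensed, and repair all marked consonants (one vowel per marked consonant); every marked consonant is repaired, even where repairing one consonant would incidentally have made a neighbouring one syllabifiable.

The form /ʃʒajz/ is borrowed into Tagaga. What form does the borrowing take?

ʃaʒajaza

The consonants /ʃ/, /j/, /z/ cannot be parsed into a legal (C)V(N) syllable (only a nasal (/m/, /n/, or /ŋ/) is licensed in coda position; onsets are limited to one consonant).
Each unlicensed consonant becomes the onset of a new syllable: /ʃ/ → /ʃa/, /j/ → /ja/, /z/ → /za/.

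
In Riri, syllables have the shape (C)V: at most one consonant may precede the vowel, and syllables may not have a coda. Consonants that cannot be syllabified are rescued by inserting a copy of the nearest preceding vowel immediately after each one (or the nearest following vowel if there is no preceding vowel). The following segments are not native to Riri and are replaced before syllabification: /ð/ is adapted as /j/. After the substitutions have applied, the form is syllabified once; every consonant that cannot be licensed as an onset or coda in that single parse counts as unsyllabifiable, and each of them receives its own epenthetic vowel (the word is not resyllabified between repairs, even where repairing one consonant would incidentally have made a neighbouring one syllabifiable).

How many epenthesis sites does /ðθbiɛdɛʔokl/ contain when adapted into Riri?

After substitution the input is /jθbiɛdɛʔokl/.
The unsyllabifiable consonants are /j/, /θ/, /k/, /l/; each receives one epenthetic vowel.

4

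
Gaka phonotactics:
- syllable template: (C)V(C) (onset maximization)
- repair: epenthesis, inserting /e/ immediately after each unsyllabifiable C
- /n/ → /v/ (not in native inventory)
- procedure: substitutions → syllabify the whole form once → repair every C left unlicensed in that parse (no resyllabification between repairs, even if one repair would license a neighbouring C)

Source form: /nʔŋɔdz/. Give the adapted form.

veʔeŋɔdze

Substitution: /n/ → /v/, giving /vʔŋɔdz/.
The consonants /v/, /ʔ/, /z/ cannot be parsed into a legal (C)V(C) syllable (at most one coda consonant is licensed; onsets are limited to one consonant).
Inserting the epenthetic vowel yields /v/ → /ve/, /ʔ/ → /ʔe/, /z/ → /ze/.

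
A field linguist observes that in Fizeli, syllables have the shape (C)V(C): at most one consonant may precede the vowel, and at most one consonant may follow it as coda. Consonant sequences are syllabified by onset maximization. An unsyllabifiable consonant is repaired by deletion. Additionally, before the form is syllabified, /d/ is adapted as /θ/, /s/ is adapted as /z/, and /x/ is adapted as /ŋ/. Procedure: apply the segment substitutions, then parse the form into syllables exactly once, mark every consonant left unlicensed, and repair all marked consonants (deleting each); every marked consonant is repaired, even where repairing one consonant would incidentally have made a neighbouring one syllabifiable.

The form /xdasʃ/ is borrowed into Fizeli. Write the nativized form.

θaz

Substitution: /x/ → /ŋ/, /d/ → /θ/, /s/ → /z/, giving /ŋθazʃ/.
Under (C)V(C), the unsyllabifiable consonants are /ŋ/, /ʃ/ (at most one coda consonant is licensed; onsets are limited to one consonant).
Deleting the stranded consonants removes /ŋ/, /ʃ/.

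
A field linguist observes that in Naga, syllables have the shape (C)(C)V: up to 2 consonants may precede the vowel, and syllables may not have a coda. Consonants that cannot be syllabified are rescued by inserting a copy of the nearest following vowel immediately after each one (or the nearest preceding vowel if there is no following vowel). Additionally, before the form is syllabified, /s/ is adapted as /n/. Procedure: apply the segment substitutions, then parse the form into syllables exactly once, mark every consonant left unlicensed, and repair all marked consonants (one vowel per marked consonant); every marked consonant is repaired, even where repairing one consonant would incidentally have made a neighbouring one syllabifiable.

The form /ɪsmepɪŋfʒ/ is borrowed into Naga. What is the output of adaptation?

Substitution: /s/ → /n/, giving /ɪnmepɪŋfʒ/.
Under (C)(C)V, the unsyllabifiable consonants are /ŋ/, /f/, /ʒ/ (no codas are permitted; onsets may contain at most 2 consonants).
Epenthesis after each stranded consonant: /ŋ/ → /ŋɪ/, /f/ → /fɪ/, /ʒ/ → /ʒɪ/.

ɪnmepɪŋɪfɪʒɪ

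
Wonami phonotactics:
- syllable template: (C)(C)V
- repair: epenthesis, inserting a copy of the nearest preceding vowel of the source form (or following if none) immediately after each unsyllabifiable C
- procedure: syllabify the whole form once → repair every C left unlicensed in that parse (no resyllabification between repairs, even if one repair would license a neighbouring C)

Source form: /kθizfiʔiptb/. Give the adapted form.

Under (C)(C)V, the unsyllabifiable consonants are /p/, /t/, /b/ (no codas are permitted; onsets may contain at most 2 consonants).
Inserting the epenthetic vowel yields /p/ → /pi/, /t/ → /ti/, /b/ → /bi/.

kθizfiʔipitibi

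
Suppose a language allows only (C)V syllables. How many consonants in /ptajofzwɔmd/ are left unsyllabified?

The consonants /p/, /f/, /z/, /m/, /d/ cannot be parsed into a legal (C)V syllable (no codas are permitted; onsets are limited to one consonant).

5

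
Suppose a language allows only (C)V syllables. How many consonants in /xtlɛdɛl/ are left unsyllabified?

Syllabifying with onset maximization leaves /x/, /t/, /l/ stranded (no codas are permitted; onsets are limited to one consonant).

3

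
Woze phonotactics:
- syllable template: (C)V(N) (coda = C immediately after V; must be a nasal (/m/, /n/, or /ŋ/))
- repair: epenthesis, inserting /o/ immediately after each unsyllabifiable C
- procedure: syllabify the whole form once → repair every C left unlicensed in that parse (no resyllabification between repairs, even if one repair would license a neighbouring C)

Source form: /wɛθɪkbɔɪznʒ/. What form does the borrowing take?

Under (C)V(N), the unsyllabifiable consonants are /k/, /z/, /n/, /ʒ/ (only a nasal (/m/, /n/, or /ŋ/) is licensed in coda position; onsets are limited to one consonant).
Each unlicensed consonant becomes the onset of a new syllable: /k/ → /ko/, /z/ → /zo/, /n/ → /no/, /ʒ/ → /ʒo/.

wɛθɪkobɔɪzonoʒo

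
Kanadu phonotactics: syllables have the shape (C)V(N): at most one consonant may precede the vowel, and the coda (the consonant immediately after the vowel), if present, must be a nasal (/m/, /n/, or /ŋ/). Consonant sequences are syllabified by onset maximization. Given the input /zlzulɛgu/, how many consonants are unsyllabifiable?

Syllabifying with onset maximization leaves /z/, /l/ stranded (only a nasal (/m/, /n/, or /ŋ/) is licensed in coda position; onsets are limited to one consonant).

2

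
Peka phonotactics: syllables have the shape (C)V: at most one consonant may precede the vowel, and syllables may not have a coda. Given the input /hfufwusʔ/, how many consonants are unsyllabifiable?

4

Syllabifying with onset maximization leaves /h/, /f/, /s/, /ʔ/ stranded (no codas are permitted; onsets are limited to one consonant).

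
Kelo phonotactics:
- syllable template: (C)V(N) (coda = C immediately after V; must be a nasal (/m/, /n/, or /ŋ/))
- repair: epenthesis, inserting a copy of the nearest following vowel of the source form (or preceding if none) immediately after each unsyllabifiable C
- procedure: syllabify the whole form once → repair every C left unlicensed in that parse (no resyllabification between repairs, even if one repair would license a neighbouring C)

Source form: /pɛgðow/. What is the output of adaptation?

pɛgoðowo

Under (C)V(N), the unsyllabifiable consonants are /g/, /w/ (only a nasal (/m/, /n/, or /ŋ/) is licensed in coda position; onsets are limited to one consonant).
Inserting the epenthetic vowel yields /g/ → /go/, /w/ → /wo/.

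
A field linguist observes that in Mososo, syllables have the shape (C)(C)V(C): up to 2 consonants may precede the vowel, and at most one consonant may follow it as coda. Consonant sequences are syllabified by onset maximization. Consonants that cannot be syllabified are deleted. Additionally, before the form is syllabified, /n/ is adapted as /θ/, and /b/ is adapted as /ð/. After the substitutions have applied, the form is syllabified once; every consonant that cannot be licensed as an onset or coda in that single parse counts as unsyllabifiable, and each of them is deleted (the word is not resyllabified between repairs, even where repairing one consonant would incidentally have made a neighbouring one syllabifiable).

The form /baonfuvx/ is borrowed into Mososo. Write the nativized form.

ðaoθfuv

Substitution: /b/ → /ð/, /n/ → /θ/, giving /ðaoθfuvx/.
The consonants /x/ cannot be parsed into a legal (C)(C)V(C) syllable (at most one coda consonant is licensed; onsets may contain at most 2 consonants).
Each unlicensed consonant is deleted: /x/.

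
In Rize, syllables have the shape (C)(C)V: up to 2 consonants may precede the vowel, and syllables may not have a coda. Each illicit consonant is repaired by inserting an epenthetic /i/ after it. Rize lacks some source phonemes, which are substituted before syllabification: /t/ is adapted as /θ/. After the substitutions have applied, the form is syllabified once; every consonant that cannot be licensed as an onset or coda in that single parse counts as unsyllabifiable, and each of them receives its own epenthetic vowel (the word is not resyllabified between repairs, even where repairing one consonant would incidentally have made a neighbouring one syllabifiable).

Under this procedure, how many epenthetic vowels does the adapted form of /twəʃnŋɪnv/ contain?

3

After substitution the input is /θwəʃnŋɪnv/.
The unsyllabifiable consonants are /ʃ/, /n/, /v/; each receives one epenthetic vowel.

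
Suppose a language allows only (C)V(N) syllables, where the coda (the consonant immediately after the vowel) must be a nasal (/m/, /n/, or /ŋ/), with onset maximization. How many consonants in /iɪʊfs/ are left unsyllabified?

2

Under (C)V(N), the unsyllabifiable consonants are /f/, /s/ (only a nasal (/m/, /n/, or /ŋ/) is licensed in coda position; onsets are limited to one consonant).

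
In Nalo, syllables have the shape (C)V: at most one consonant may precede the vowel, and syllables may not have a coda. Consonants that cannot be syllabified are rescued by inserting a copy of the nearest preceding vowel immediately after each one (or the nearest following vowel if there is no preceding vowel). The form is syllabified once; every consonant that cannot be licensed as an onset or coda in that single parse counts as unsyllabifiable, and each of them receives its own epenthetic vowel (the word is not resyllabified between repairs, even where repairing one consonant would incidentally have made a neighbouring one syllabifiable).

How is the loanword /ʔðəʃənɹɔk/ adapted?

ʔəðəʃənəɹɔkɔ

The consonants /ʔ/, /n/, /k/ cannot be parsed into a legal (C)V syllable (no codas are permitted; onsets are limited to one consonant).
Each unlicensed consonant becomes the onset of a new syllable: /ʔ/ → /ʔə/, /n/ → /nə/, /k/ → /kɔ/.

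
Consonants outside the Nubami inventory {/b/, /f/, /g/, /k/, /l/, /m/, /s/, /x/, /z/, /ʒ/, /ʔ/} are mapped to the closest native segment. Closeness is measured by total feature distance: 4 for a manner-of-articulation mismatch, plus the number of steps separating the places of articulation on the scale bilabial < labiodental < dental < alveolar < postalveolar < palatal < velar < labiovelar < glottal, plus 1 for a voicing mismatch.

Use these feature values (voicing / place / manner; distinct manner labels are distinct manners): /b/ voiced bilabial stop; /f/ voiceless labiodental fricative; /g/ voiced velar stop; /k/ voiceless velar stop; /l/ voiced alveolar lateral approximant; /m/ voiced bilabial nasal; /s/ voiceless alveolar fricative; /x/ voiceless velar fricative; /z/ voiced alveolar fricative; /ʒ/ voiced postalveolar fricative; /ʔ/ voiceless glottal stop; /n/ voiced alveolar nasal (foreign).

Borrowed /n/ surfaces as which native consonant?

/m/ is closest: same manner (nasal), place distance 3 (alveolar→bilabial), same voicing; total 3. Next closest is /l/ at distance 4.

m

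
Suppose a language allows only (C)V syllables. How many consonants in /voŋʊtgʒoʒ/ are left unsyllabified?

3

Under (C)V, the unsyllabifiable consonants are /t/, /g/, /ʒ/ (no codas are permitted; onsets are limited to one consonant).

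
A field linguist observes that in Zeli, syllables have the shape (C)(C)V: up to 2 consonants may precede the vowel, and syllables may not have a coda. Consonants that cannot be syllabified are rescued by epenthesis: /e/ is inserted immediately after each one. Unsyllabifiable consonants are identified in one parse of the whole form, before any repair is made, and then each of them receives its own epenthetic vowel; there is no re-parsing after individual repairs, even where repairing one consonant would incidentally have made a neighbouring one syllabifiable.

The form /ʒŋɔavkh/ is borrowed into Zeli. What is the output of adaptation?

ʒŋɔavekehe

Under (C)(C)V, the unsyllabifiable consonants are /v/, /k/, /h/ (no codas are permitted; onsets may contain at most 2 consonants).
Epenthesis after each stranded consonant: /v/ → /ve/, /k/ → /ke/, /h/ → /he/.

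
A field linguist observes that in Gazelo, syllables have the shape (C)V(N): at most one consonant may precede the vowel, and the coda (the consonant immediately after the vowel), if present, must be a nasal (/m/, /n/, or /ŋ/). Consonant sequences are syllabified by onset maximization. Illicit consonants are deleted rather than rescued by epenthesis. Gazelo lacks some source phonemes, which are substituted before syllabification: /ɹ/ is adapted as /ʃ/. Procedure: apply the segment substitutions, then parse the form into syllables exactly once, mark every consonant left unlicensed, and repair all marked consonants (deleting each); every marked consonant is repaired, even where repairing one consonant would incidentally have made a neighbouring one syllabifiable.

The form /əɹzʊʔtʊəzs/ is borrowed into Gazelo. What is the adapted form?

əzʊtʊə

Substitution: /ɹ/ → /ʃ/, giving /əʃzʊʔtʊəzs/.
The consonants /ʃ/, /ʔ/, /z/, /s/ cannot be parsed into a legal (C)V(N) syllable (only a nasal (/m/, /n/, or /ŋ/) is licensed in coda position; onsets are limited to one consonant).
Deletion applies to /ʃ/, /ʔ/, /z/, /s/.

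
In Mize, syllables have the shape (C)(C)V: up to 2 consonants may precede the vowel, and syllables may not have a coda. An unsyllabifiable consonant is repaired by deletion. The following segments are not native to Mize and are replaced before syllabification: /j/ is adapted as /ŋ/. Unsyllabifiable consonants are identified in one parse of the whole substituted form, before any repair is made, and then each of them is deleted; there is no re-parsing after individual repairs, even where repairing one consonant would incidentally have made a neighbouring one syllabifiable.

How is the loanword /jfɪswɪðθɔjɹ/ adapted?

ŋfɪswɪðθɔ

Substitution: /j/ → /ŋ/, giving /ŋfɪswɪðθɔŋɹ/.
Under (C)(C)V, the unsyllabifiable consonants are /ŋ/, /ɹ/ (no codas are permitted; onsets may contain at most 2 consonants).
Each unlicensed consonant is deleted: /ŋ/, /ɹ/.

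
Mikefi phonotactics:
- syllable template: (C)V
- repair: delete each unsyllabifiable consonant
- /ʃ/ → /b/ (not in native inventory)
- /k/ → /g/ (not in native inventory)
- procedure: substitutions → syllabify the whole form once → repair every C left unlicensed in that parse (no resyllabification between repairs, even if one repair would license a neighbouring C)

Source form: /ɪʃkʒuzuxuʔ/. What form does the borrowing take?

Substitution: /ʃ/ → /b/, /k/ → /g/, giving /ɪbgʒuzuxuʔ/.
Under (C)V, the unsyllabifiable consonants are /b/, /g/, /ʔ/ (no codas are permitted; onsets are limited to one consonant).
Each unlicensed consonant is deleted: /b/, /g/, /ʔ/.

ɪʒuzuxu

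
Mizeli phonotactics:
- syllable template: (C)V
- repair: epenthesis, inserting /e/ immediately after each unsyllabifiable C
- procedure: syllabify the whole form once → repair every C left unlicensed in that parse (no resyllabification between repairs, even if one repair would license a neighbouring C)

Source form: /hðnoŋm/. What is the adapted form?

Under (C)V, the unsyllabifiable consonants are /h/, /ð/, /ŋ/, /m/ (no codas are permitted; onsets are limited to one consonant).
Epenthesis after each stranded consonant: /h/ → /he/, /ð/ → /ðe/, /ŋ/ → /ŋe/, /m/ → /me/.

heðenoŋeme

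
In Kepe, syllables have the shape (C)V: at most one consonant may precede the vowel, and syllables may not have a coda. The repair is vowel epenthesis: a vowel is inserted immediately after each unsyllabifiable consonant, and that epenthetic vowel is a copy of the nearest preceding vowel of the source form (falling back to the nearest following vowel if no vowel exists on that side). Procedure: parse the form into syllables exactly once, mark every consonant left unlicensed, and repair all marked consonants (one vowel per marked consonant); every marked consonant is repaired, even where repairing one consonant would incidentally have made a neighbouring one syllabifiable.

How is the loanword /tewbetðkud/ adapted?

tewebeteðekudu

Under (C)V, the unsyllabifiable consonants are /w/, /t/, /ð/, /d/ (no codas are permitted; onsets are limited to one consonant).
Epenthesis after each stranded consonant: /w/ → /we/, /t/ → /te/, /ð/ → /ðe/, /d/ → /du/.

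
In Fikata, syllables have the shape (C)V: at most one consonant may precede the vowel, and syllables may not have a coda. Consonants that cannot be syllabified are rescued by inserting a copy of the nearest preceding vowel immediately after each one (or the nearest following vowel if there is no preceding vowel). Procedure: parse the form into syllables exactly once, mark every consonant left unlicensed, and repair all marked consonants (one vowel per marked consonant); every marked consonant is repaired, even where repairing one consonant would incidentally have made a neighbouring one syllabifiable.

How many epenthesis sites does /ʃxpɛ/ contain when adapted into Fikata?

2

The unsyllabifiable consonants are /ʃ/, /x/; each receives one epenthetic vowel.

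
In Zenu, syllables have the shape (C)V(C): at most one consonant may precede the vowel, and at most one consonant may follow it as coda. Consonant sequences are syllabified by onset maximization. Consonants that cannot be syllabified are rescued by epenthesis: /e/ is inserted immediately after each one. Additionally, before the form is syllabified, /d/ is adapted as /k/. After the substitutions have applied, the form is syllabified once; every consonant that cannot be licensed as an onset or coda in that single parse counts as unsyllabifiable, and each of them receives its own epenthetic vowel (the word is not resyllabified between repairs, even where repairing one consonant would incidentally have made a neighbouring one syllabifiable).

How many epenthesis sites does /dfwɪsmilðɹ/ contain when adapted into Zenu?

4

After substitution the input is /kfwɪsmilðɹ/.
The unsyllabifiable consonants are /k/, /f/, /ð/, /ɹ/; each receives one epenthetic vowel.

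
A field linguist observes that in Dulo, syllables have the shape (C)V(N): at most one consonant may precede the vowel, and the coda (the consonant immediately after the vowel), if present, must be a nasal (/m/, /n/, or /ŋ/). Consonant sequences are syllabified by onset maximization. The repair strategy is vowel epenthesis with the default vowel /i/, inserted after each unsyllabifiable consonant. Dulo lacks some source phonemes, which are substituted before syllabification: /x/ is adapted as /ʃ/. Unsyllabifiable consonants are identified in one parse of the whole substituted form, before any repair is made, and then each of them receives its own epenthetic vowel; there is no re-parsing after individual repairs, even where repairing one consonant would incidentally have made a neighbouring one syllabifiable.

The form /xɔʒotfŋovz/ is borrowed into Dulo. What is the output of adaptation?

Substitution: /x/ → /ʃ/, giving /ʃɔʒotfŋovz/.
Syllabifying with onset maximization leaves /t/, /f/, /v/, /z/ stranded (only a nasal (/m/, /n/, or /ŋ/) is licensed in coda position; onsets are limited to one consonant).
Inserting the epenthetic vowel yields /t/ → /ti/, /f/ → /fi/, /v/ → /vi/, /z/ → /zi/.

ʃɔʒotifiŋovizi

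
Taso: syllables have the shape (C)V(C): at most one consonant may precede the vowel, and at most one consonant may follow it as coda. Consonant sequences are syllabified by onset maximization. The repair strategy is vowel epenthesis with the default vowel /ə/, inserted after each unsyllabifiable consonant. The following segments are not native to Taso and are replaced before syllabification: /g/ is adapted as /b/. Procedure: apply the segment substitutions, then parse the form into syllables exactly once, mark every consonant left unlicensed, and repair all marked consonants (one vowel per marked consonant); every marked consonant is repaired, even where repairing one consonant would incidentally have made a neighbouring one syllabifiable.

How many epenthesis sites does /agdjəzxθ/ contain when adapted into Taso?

3

After substitution the input is /abdjəzxθ/.
The unsyllabifiable consonants are /d/, /x/, /θ/; each receives one epenthetic vowel.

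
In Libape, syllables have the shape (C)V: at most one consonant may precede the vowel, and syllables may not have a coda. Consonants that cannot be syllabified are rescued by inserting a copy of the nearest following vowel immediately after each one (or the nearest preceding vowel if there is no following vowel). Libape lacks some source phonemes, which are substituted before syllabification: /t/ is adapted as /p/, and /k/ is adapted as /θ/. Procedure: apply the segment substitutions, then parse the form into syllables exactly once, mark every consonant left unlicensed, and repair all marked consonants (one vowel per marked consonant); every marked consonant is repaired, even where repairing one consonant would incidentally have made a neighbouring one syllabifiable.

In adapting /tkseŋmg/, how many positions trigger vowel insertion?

After substitution the input is /pθseŋmg/.
The unsyllabifiable consonants are /p/, /θ/, /ŋ/, /m/, /g/; each receives one epenthetic vowel.

5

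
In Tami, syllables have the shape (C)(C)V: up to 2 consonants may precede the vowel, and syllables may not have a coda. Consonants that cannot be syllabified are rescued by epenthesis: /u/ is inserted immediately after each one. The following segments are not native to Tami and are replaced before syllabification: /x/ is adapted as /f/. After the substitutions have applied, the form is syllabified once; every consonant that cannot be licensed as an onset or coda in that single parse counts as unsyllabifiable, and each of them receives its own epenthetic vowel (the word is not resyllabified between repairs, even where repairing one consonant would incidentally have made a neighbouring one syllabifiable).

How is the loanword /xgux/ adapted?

Substitution: /x/ → /f/, giving /fguf/.
Syllabifying with onset maximization leaves /f/ stranded (no codas are permitted; onsets may contain at most 2 consonants).
Epenthesis after each stranded consonant: /f/ → /fu/.

fgufu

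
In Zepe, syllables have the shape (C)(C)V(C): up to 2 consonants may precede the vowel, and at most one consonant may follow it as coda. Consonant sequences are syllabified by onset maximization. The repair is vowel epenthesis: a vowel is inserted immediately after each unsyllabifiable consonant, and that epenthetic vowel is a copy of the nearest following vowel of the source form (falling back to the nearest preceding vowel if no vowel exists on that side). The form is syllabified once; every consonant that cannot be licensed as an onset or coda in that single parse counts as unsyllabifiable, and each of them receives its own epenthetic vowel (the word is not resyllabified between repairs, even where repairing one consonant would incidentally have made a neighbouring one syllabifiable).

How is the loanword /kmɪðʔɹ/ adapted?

kmɪðʔɪɹɪ

Under (C)(C)V(C), the unsyllabifiable consonants are /ʔ/, /ɹ/ (at most one coda consonant is licensed; onsets may contain at most 2 consonants).
Epenthesis after each stranded consonant: /ʔ/ → /ʔɪ/, /ɹ/ → /ɹɪ/.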